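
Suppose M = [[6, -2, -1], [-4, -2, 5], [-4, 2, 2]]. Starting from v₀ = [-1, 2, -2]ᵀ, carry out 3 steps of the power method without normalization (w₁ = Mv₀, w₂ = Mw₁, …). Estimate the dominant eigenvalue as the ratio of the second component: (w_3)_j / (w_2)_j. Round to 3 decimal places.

1.167

w1 = Mv₀ = (6·(-1) + (-2)·2 + (-1)·(-2); (-4)·(-1) + (-2)·2 + 5·(-2); (-4)·(-1) + 2·2 + 2·(-2)) = (-8, -10, 4)
w2 = Mw1 = (6·(-8) + (-2)·(-10) + (-1)·4; (-4)·(-8) + (-2)·(-10) + 5·4; (-4)·(-8) + 2·(-10) + 2·4) = (-32, 72, 20)
w3 = Mw2 = (-356, 84, 312)
Ratio at component: 84 / 72 = 1.167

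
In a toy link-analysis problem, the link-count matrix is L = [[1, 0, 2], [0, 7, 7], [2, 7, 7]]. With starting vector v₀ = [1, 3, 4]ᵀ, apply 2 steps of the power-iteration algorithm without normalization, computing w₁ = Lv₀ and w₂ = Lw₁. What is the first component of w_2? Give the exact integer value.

w1 = Lv₀ = (1·1 + 0·3 + 2·4; 0·1 + 7·3 + 7·4; 2·1 + 7·3 + 7·4) = (9, 49, 51)
w2 = Lw1 = (1·9 + 0·49 + 2·51; 0·9 + 7·49 + 7·51; 2·9 + 7·49 + 7·51) = (111, 700, 718)
The requested component of w2 is 111.

111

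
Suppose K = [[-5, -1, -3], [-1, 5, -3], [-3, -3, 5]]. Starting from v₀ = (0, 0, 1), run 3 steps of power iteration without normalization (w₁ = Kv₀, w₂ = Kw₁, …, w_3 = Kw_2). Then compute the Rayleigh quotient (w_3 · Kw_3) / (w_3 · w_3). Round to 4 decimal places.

λ ≈ 7.7600

w1 = Kv₀ = (-3, -3, 5)
w2 = Kw1 = (3, -27, 43)
w3 = Kw2 = (-117, -267, 287)
Kw3 = (-9, -2079, 2587)
w3·Kw3 = (-117)·(-9) + (-267)·(-2079) + 287·2587 = 1298615; w3·w3 = (-117)·(-117) + (-267)·(-267) + 287·287 = 167347
λ ≈ 1298615/167347 = 7.7600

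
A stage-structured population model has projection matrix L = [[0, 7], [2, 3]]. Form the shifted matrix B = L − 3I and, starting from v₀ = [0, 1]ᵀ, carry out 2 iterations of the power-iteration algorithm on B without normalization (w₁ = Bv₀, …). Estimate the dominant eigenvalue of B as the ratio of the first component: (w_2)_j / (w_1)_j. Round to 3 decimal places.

-3.000

B = L − 3I has rows (-3, 7); (2, 0)
w1 = Bv₀ = ((-3)·0 + 7·1; 2·0 + 0·1) = (7, 0)
w2 = Bw1 = ((-3)·7 + 7·0; 2·7 + 0·0) = (-21, 14)
Ratio: -21/7 = -3.000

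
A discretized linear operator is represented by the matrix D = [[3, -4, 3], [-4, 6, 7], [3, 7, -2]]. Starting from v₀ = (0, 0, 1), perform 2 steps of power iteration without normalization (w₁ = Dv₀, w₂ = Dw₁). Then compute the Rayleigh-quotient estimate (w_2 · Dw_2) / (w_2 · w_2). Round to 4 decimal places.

0.7431

w1 = Dv₀ = (3, 7, -2)
w2 = Dw1 = (-25, 16, 62)
Dw2 = (47, 630, -87)
w2·Dw2 = (-25)·47 + 16·630 + 62·(-87) = 3511; w2·w2 = (-25)·(-25) + 16·16 + 62·62 = 4725
λ ≈ 3511/4725 = 0.7431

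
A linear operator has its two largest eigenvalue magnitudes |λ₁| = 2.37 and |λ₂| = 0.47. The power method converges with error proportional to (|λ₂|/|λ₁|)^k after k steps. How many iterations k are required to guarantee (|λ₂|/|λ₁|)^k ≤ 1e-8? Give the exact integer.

|λ₂/λ₁| = 0.47/2.37 = 0.19831
Need k ≥ ln(1e-8) / ln(0.19831) = -18.4207 / -1.6179 ≈ 11.385
Smallest integer k satisfying the bound: 12

12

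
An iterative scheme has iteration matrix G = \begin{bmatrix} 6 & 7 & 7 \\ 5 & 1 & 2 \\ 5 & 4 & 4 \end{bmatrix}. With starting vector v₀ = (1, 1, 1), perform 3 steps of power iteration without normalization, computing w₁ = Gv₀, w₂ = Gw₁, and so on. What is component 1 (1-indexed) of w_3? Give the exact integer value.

w1 = Gv₀ = (6·1 + 7·1 + 7·1; 5·1 + 1·1 + 2·1; 5·1 + 4·1 + 4·1) = (20, 8, 13)
w2 = Gw1 = (6·20 + 7·8 + 7·13; 5·20 + 1·8 + 2·13; 5·20 + 4·8 + 4·13) = (267, 134, 184)
w3 = Gw2 = (3828, 1837, 2607)
The requested component of w3 is 3828.

3828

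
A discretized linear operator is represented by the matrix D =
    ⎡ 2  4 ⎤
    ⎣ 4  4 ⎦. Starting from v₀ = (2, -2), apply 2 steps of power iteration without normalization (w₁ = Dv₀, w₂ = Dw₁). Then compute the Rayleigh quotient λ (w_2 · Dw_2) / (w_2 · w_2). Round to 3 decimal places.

λ ≈ 6.800

w1 = Dv₀ = (2·2 + 4·(-2); 4·2 + 4·(-2)) = (-4, 0)
w2 = Dw1 = (2·(-4) + 4·0; 4·(-4) + 4·0) = (-8, -16)
Dw2 = (-80, -96)
w2·Dw2 = (-8)·(-80) + (-16)·(-96) = 2176; w2·w2 = (-8)·(-8) + (-16)·(-16) = 320
λ ≈ 2176/320 = 6.800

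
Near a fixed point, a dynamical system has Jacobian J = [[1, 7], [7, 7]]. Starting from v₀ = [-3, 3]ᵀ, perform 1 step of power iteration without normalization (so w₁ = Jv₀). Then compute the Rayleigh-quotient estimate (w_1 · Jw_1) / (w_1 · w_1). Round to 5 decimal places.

λ ≈ 1.00000

w1 = Jv₀ = (18, 0)
Jw1 = (18, 126)
w1·Jw1 = 18·18 + 0·126 = 324; w1·w1 = 18·18 + 0·0 = 324
λ ≈ 324/324 = 1.00000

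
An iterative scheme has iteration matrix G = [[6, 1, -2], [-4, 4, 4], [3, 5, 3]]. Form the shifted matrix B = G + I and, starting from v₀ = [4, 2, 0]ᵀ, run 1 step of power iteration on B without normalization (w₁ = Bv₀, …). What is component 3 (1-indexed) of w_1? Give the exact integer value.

22

B = G + I has rows (7, 1, -2); (-4, 5, 4); (3, 5, 4)
w1 = Bv₀ = (7·4 + 1·2 + (-2)·0; (-4)·4 + 5·2 + 4·0; 3·4 + 5·2 + 4·0) = (30, -6, 22)
Requested component of w1: 22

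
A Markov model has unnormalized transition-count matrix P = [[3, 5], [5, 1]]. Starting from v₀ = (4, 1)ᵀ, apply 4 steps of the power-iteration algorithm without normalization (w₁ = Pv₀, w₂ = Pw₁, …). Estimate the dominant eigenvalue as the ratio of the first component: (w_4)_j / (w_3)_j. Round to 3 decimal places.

w1 = Pv₀ = (3·4 + 5·1; 5·4 + 1·1) = (17, 21)
w2 = Pw1 = (3·17 + 5·21; 5·17 + 1·21) = (156, 106)
w3 = Pw2 = (998, 886)
w4 = Pw3 = (7424, 5876)
Ratio at component: 7424 / 998 = 7.439

7.439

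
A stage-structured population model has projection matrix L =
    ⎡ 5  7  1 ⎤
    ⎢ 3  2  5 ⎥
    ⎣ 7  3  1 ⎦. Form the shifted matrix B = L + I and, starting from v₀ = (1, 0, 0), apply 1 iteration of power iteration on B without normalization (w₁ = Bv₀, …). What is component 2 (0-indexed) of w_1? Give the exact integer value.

B = L + I has rows (6, 7, 1); (3, 3, 5); (7, 3, 2)
w1 = Bv₀ = (6, 3, 7)
Requested component of w1: 7

7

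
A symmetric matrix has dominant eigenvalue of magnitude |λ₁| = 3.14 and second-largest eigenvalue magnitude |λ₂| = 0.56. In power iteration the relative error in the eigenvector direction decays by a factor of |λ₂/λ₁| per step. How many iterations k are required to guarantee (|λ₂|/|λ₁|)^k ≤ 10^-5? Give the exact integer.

|λ₂/λ₁| = 0.56/3.14 = 0.17834
Need k ≥ ln(10^-5) / ln(0.17834) = -11.5129 / -1.7240 ≈ 6.678
Smallest integer k satisfying the bound: 7

7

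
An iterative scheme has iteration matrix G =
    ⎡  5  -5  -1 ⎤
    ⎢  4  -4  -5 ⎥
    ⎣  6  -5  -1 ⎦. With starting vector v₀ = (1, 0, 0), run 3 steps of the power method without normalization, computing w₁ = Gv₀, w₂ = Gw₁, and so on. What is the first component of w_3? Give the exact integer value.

121

w1 = Gv₀ = (5·1 + (-5)·0 + (-1)·0; 4·1 + (-4)·0 + (-5)·0; 6·1 + (-5)·0 + (-1)·0) = (5, 4, 6)
w2 = Gw1 = (5·5 + (-5)·4 + (-1)·6; 4·5 + (-4)·4 + (-5)·6; 6·5 + (-5)·4 + (-1)·6) = (-1, -26, 4)
w3 = Gw2 = (121, 80, 120)
The requested component of w3 is 121.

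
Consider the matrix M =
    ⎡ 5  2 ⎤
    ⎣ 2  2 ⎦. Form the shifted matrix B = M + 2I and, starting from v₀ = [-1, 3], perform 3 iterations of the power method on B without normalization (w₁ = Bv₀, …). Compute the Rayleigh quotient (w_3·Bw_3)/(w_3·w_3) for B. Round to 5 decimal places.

B = M + 2I has rows (7, 2); (2, 4)
w1 = Bv₀ = (-1, 10)
w2 = Bw1 = (13, 38)
w3 = Bw2 = (167, 178)
Bw3 = (1525, 1046)
w3·Bw3 = 440863; w3·w3 = 59573; μ ≈ 440863/59573 = 7.40038

7.40038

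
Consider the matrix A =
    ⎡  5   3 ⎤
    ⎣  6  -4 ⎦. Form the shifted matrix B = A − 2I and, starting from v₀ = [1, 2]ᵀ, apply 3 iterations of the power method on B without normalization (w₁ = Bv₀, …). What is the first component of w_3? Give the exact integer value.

B = A − 2I has rows (3, 3); (6, -6)
w1 = Bv₀ = (9, -6)
w2 = Bw1 = (9, 90)
w3 = Bw2 = (297, -486)
Requested component of w3: 297

297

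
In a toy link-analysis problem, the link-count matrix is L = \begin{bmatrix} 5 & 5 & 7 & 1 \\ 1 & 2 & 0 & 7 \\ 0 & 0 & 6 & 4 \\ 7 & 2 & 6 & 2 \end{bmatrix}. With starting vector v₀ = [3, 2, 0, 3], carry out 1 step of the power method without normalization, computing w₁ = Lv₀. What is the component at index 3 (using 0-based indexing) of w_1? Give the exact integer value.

31

w1 = Lv₀ = (28, 28, 12, 31)
The requested component of w1 is 31.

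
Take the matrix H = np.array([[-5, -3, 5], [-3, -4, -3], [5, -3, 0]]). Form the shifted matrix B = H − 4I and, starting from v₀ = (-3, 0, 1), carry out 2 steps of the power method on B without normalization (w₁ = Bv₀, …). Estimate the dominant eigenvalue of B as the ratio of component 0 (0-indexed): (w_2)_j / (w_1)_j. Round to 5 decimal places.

μ ≈ -12.53125

B = H − 4I has rows (-9, -3, 5); (-3, -8, -3); (5, -3, -4)
w1 = Bv₀ = (32, 6, -19)
w2 = Bw1 = (-401, -87, 218)
Ratio: -401/32 = -12.53125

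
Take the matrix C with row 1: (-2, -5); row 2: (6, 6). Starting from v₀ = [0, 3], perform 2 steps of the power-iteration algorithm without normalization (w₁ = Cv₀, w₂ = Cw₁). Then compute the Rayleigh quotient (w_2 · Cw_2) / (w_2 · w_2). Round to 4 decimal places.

w1 = Cv₀ = ((-2)·0 + (-5)·3; 6·0 + 6·3) = (-15, 18)
w2 = Cw1 = ((-2)·(-15) + (-5)·18; 6·(-15) + 6·18) = (-60, 18)
Cw2 = (30, -252)
w2·Cw2 = (-60)·30 + 18·(-252) = -6336; w2·w2 = (-60)·(-60) + 18·18 = 3924
λ ≈ -6336/3924 = -1.6147

λ ≈ -1.6147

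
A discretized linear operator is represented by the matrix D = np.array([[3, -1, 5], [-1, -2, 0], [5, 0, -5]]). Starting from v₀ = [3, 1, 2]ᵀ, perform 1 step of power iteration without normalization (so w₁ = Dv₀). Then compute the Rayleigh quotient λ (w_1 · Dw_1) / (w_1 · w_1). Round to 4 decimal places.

5.0187

w1 = Dv₀ = (3·3 + (-1)·1 + 5·2; (-1)·3 + (-2)·1 + 0·2; 5·3 + 0·1 + (-5)·2) = (18, -5, 5)
Dw1 = (84, -8, 65)
w1·Dw1 = 18·84 + (-5)·(-8) + 5·65 = 1877; w1·w1 = 18·18 + (-5)·(-5) + 5·5 = 374
λ ≈ 1877/374 = 5.0187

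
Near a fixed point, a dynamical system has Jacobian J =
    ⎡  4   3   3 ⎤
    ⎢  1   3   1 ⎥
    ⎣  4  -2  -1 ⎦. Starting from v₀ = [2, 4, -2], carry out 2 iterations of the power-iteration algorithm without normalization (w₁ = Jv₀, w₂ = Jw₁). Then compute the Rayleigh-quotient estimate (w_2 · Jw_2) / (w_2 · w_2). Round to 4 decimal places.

6.4379

w1 = Jv₀ = (4·2 + 3·4 + 3·(-2); 1·2 + 3·4 + 1·(-2); 4·2 + (-2)·4 + (-1)·(-2)) = (14, 12, 2)
w2 = Jw1 = (4·14 + 3·12 + 3·2; 1·14 + 3·12 + 1·2; 4·14 + (-2)·12 + (-1)·2) = (98, 52, 30)
Jw2 = (638, 284, 258)
w2·Jw2 = 98·638 + 52·284 + 30·258 = 85032; w2·w2 = 98·98 + 52·52 + 30·30 = 13208
λ ≈ 85032/13208 = 6.4379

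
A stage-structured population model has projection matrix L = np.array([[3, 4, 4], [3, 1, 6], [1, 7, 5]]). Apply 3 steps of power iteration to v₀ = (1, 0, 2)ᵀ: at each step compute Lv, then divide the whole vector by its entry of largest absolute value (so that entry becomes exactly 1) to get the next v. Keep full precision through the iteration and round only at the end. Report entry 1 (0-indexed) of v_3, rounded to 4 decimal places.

Lv0 = (11.00000, 15.00000, 11.00000); divide by 15.00000 → v1 = (0.73333, 1.00000, 0.73333)
Lv1 = (9.13333, 7.60000, 11.40000); divide by 11.40000 → v2 = (0.80117, 0.66667, 1.00000)
Lv2 = (9.07018, 9.07018, 10.46784); divide by 10.46784 → v3 = (0.86648, 0.86648, 1.00000)
Requested entry of v3: 1551/1790 = 0.8665

0.8665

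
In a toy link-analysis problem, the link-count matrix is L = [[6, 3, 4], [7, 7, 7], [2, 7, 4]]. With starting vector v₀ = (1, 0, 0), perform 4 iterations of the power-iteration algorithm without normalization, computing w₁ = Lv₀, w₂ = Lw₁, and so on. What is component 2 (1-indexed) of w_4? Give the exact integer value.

26565

w1 = Lv₀ = (6, 7, 2)
w2 = Lw1 = (65, 105, 69)
w3 = Lw2 = (981, 1673, 1141)
w4 = Lw3 = (15469, 26565, 18237)
The requested component of w4 is 26565.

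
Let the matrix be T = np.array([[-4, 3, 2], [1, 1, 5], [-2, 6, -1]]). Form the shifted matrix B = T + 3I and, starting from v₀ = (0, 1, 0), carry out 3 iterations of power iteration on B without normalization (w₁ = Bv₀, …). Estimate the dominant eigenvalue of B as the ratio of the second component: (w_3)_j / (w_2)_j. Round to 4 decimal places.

B = T + 3I has rows (-1, 3, 2); (1, 4, 5); (-2, 6, 2)
w1 = Bv₀ = (3, 4, 6)
w2 = Bw1 = (21, 49, 30)
w3 = Bw2 = (186, 367, 312)
Ratio: 367/49 = 7.4898

7.4898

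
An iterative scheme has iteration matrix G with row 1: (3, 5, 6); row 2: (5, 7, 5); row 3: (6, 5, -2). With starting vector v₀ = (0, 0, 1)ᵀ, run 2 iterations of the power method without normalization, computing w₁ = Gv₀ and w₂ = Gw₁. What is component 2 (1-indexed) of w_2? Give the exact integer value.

w1 = Gv₀ = (3·0 + 5·0 + 6·1; 5·0 + 7·0 + 5·1; 6·0 + 5·0 + (-2)·1) = (6, 5, -2)
w2 = Gw1 = (3·6 + 5·5 + 6·(-2); 5·6 + 7·5 + 5·(-2); 6·6 + 5·5 + (-2)·(-2)) = (31, 55, 65)
The requested component of w2 is 55.

55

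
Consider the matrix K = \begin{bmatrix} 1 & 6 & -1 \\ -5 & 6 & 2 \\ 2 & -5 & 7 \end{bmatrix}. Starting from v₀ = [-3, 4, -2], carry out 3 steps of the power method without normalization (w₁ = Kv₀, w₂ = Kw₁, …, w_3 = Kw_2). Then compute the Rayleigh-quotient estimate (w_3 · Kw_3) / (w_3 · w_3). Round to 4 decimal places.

4.5287

w1 = Kv₀ = (1·(-3) + 6·4 + (-1)·(-2); (-5)·(-3) + 6·4 + 2·(-2); 2·(-3) + (-5)·4 + 7·(-2)) = (23, 35, -40)
w2 = Kw1 = (1·23 + 6·35 + (-1)·(-40); (-5)·23 + 6·35 + 2·(-40); 2·23 + (-5)·35 + 7·(-40)) = (273, 15, -409)
w3 = Kw2 = (772, -2093, -2392)
Kw3 = (-9394, -21202, -4735)
w3·Kw3 = 772·(-9394) + (-2093)·(-21202) + (-2392)·(-4735) = 48449738; w3·w3 = 772·772 + (-2093)·(-2093) + (-2392)·(-2392) = 10698297
λ ≈ 48449738/10698297 = 4.5287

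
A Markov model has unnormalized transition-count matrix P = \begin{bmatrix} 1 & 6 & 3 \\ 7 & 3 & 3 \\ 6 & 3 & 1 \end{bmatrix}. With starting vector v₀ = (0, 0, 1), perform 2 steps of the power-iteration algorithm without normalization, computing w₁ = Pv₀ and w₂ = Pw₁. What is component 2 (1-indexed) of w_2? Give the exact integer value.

33

w1 = Pv₀ = (3, 3, 1)
w2 = Pw1 = (24, 33, 28)
The requested component of w2 is 33.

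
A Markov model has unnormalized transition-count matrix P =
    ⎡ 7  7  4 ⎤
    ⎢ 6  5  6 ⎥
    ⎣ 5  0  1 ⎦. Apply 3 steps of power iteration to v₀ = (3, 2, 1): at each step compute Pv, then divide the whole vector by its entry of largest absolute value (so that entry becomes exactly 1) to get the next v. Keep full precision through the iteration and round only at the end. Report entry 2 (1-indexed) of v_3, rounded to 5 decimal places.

0.86223

Pv0 = (39.000000, 34.000000, 16.000000); divide by 39.000000 → v1 = (1.000000, 0.871795, 0.410256)
Pv1 = (14.743590, 12.820513, 5.410256); divide by 14.743590 → v2 = (1.000000, 0.869565, 0.366957)
Pv2 = (14.554783, 12.549565, 5.366957); divide by 14.554783 → v3 = (1.000000, 0.862230, 0.368742)
Requested entry of v3: 7216/8369 = 0.86223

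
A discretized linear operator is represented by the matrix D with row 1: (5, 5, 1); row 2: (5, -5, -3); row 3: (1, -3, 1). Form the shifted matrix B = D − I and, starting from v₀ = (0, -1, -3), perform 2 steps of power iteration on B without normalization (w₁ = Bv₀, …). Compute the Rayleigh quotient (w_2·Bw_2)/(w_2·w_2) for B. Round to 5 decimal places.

B = D − I has rows (4, 5, 1); (5, -6, -3); (1, -3, 0)
w1 = Bv₀ = (4·0 + 5·(-1) + 1·(-3); 5·0 + (-6)·(-1) + (-3)·(-3); 1·0 + (-3)·(-1) + 0·(-3)) = (-8, 15, 3)
w2 = Bw1 = (4·(-8) + 5·15 + 1·3; 5·(-8) + (-6)·15 + (-3)·3; 1·(-8) + (-3)·15 + 0·3) = (46, -139, -53)
Bw2 = (-564, 1223, 463)
w2·Bw2 = -220480; w2·w2 = 24246; μ ≈ -220480/24246 = -9.09346

μ ≈ -9.09346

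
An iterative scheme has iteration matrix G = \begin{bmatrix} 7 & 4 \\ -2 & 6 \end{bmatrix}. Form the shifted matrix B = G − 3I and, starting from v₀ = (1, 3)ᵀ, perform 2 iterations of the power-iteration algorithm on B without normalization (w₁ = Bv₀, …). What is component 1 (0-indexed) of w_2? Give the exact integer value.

-11

B = G − 3I has rows (4, 4); (-2, 3)
w1 = Bv₀ = (4·1 + 4·3; (-2)·1 + 3·3) = (16, 7)
w2 = Bw1 = (4·16 + 4·7; (-2)·16 + 3·7) = (92, -11)
Requested component of w2: -11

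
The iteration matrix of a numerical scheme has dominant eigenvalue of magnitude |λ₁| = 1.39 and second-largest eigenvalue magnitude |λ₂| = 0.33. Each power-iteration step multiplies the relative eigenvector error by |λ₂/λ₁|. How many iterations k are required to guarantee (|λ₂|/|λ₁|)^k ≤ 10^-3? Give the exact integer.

5

|λ₂/λ₁| = 0.33/1.39 = 0.23741
Need k ≥ ln(10^-3) / ln(0.23741) = -6.9078 / -1.4380 ≈ 4.804
Smallest integer k satisfying the bound: 5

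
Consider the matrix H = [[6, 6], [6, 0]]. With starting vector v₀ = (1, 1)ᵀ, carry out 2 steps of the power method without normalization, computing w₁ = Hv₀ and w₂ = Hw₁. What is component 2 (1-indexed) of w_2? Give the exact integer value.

72

w1 = Hv₀ = (6·1 + 6·1; 6·1 + 0·1) = (12, 6)
w2 = Hw1 = (6·12 + 6·6; 6·12 + 0·6) = (108, 72)
The requested component of w2 is 72.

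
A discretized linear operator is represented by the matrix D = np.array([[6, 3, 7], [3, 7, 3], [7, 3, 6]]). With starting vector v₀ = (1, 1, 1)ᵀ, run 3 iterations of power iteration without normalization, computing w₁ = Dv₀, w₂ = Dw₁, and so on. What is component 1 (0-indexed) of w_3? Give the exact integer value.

2791

w1 = Dv₀ = (6·1 + 3·1 + 7·1; 3·1 + 7·1 + 3·1; 7·1 + 3·1 + 6·1) = (16, 13, 16)
w2 = Dw1 = (6·16 + 3·13 + 7·16; 3·16 + 7·13 + 3·16; 7·16 + 3·13 + 6·16) = (247, 187, 247)
w3 = Dw2 = (3772, 2791, 3772)
The requested component of w3 is 2791.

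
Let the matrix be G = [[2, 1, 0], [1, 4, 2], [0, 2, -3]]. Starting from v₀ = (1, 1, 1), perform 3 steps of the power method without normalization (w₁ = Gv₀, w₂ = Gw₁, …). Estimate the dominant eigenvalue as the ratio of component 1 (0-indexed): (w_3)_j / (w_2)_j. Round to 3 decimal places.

w1 = Gv₀ = (2·1 + 1·1 + 0·1; 1·1 + 4·1 + 2·1; 0·1 + 2·1 + (-3)·1) = (3, 7, -1)
w2 = Gw1 = (2·3 + 1·7 + 0·(-1); 1·3 + 4·7 + 2·(-1); 0·3 + 2·7 + (-3)·(-1)) = (13, 29, 17)
w3 = Gw2 = (55, 163, 7)
Ratio at component: 163 / 29 = 5.621

5.621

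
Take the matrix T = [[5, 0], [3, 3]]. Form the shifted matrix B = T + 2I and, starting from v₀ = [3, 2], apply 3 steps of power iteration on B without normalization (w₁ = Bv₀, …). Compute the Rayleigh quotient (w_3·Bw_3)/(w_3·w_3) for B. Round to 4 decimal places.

7.2989

B = T + 2I has rows (7, 0); (3, 5)
w1 = Bv₀ = (21, 19)
w2 = Bw1 = (147, 158)
w3 = Bw2 = (1029, 1231)
Bw3 = (7203, 9242)
w3·Bw3 = 18788789; w3·w3 = 2574202; μ ≈ 18788789/2574202 = 7.2989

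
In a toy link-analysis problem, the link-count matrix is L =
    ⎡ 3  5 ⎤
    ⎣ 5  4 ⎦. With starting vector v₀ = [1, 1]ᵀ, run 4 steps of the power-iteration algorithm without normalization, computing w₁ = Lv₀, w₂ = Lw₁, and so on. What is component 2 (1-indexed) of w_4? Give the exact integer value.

w1 = Lv₀ = (3·1 + 5·1; 5·1 + 4·1) = (8, 9)
w2 = Lw1 = (3·8 + 5·9; 5·8 + 4·9) = (69, 76)
w3 = Lw2 = (587, 649)
w4 = Lw3 = (5006, 5531)
The requested component of w4 is 5531.

5531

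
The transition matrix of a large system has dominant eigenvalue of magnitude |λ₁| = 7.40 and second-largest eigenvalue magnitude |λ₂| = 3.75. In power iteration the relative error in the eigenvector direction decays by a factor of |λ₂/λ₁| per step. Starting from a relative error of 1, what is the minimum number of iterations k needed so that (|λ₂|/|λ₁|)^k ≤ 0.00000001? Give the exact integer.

28

|λ₂/λ₁| = 3.75/7.40 = 0.50676
Need k ≥ ln(0.00000001) / ln(0.50676) = -18.4207 / -0.6797 ≈ 27.100
Smallest integer k satisfying the bound: 28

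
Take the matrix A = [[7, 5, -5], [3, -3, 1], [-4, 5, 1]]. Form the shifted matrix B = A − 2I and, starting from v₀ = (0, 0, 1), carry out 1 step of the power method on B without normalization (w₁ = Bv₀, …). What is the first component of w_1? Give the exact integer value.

B = A − 2I has rows (5, 5, -5); (3, -5, 1); (-4, 5, -1)
w1 = Bv₀ = (-5, 1, -1)
Requested component of w1: -5

-5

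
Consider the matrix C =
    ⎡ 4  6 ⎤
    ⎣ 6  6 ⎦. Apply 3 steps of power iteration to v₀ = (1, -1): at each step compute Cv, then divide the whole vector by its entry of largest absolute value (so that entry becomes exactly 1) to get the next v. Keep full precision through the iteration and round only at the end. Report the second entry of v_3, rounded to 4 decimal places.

1.0000

Cv0 = (-2.00000, 0.00000); divide by -2.00000 → v1 = (1.00000, 0.00000)
Cv1 = (4.00000, 6.00000); divide by 6.00000 → v2 = (0.66667, 1.00000)
Cv2 = (8.66667, 10.00000); divide by 10.00000 → v3 = (0.86667, 1.00000)
Requested entry of v3: -120/-120 = 1.0000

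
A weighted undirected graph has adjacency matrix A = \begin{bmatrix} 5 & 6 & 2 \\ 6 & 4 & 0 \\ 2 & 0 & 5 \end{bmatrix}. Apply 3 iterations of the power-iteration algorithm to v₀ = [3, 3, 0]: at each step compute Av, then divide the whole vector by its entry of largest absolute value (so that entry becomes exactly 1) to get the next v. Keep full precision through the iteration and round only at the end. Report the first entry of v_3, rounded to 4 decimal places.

Av0 = (33.00000, 30.00000, 6.00000); divide by 33.00000 → v1 = (1.00000, 0.90909, 0.18182)
Av1 = (10.81818, 9.63636, 2.90909); divide by 10.81818 → v2 = (1.00000, 0.89076, 0.26891)
Av2 = (10.88235, 9.56303, 3.34454); divide by 10.88235 → v3 = (1.00000, 0.87876, 0.30734)
Requested entry of v3: 3885/3885 = 1.0000

1.0000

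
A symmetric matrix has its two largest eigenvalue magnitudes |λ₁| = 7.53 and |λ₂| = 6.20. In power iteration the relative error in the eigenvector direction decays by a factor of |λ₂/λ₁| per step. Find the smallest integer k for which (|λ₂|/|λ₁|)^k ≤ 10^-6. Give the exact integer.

|λ₂/λ₁| = 6.20/7.53 = 0.82337
Need k ≥ ln(10^-6) / ln(0.82337) = -13.8155 / -0.1943 ≈ 71.087
Smallest integer k satisfying the bound: 72

72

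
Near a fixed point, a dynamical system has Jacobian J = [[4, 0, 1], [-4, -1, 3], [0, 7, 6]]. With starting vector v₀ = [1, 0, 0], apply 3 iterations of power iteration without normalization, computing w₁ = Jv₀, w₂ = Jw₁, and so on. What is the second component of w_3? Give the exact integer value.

w1 = Jv₀ = (4·1 + 0·0 + 1·0; (-4)·1 + (-1)·0 + 3·0; 0·1 + 7·0 + 6·0) = (4, -4, 0)
w2 = Jw1 = (4·4 + 0·(-4) + 1·0; (-4)·4 + (-1)·(-4) + 3·0; 0·4 + 7·(-4) + 6·0) = (16, -12, -28)
w3 = Jw2 = (36, -136, -252)
The requested component of w3 is -136.

-136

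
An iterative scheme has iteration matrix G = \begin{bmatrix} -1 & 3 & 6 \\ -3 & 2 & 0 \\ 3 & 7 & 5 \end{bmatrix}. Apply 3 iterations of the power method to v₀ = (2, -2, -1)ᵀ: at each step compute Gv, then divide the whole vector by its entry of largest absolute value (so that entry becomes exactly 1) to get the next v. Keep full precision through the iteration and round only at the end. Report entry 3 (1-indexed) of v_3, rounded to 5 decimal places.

Gv0 = (-14.000000, -10.000000, -13.000000); divide by -14.000000 → v1 = (1.000000, 0.714286, 0.928571)
Gv1 = (6.714286, -1.571429, 12.642857); divide by 12.642857 → v2 = (0.531073, -0.124294, 1.000000)
Gv2 = (5.096045, -1.841808, 5.723164); divide by 5.723164 → v3 = (0.890424, -0.321816, 1.000000)
Requested entry of v3: -1013/-1013 = 1.00000

1.00000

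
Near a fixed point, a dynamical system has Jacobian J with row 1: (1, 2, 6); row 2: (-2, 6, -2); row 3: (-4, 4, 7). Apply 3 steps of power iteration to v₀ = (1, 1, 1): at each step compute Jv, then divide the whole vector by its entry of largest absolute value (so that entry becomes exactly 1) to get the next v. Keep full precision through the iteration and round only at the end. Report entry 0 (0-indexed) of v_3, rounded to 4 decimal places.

-0.5184

Jv0 = (9.00000, 2.00000, 7.00000); divide by 9.00000 → v1 = (1.00000, 0.22222, 0.77778)
Jv1 = (6.11111, -2.22222, 2.33333); divide by 6.11111 → v2 = (1.00000, -0.36364, 0.38182)
Jv2 = (2.56364, -4.94545, -2.78182); divide by -4.94545 → v3 = (-0.51838, 1.00000, 0.56250)
Requested entry of v3: 141/-272 = -0.5184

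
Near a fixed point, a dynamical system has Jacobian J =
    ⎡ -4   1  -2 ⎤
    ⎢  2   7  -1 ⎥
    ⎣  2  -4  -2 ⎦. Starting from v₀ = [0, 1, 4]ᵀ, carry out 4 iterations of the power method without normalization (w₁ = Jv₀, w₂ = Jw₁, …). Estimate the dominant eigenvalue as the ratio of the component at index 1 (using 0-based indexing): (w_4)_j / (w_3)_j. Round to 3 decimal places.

w1 = Jv₀ = ((-4)·0 + 1·1 + (-2)·4; 2·0 + 7·1 + (-1)·4; 2·0 + (-4)·1 + (-2)·4) = (-7, 3, -12)
w2 = Jw1 = ((-4)·(-7) + 1·3 + (-2)·(-12); 2·(-7) + 7·3 + (-1)·(-12); 2·(-7) + (-4)·3 + (-2)·(-12)) = (55, 19, -2)
w3 = Jw2 = (-197, 245, 38)
w4 = Jw3 = (957, 1283, -1450)
Ratio at component: 1283 / 245 = 5.237

5.237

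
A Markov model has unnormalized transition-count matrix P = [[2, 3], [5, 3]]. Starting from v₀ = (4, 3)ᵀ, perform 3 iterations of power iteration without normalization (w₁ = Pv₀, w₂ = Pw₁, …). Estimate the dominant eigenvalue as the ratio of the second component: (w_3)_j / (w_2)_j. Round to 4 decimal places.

λ ≈ 6.5174

w1 = Pv₀ = (17, 29)
w2 = Pw1 = (121, 172)
w3 = Pw2 = (758, 1121)
Ratio at component: 1121 / 172 = 6.5174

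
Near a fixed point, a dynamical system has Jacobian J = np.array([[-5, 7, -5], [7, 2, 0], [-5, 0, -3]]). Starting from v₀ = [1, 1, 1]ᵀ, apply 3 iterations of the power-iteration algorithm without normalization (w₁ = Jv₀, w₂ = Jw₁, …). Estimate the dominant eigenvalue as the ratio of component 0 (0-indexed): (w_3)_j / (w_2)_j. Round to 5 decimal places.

-6.83051

w1 = Jv₀ = (-3, 9, -8)
w2 = Jw1 = (118, -3, 39)
w3 = Jw2 = (-806, 820, -707)
Ratio at component: -806 / 118 = -6.83051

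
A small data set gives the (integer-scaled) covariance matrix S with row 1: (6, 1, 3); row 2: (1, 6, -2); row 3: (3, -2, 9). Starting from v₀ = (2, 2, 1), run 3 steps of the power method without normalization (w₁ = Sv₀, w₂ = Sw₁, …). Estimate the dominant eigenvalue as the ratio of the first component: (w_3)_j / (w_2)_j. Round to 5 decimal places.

w1 = Sv₀ = (6·2 + 1·2 + 3·1; 1·2 + 6·2 + (-2)·1; 3·2 + (-2)·2 + 9·1) = (17, 12, 11)
w2 = Sw1 = (6·17 + 1·12 + 3·11; 1·17 + 6·12 + (-2)·11; 3·17 + (-2)·12 + 9·11) = (147, 67, 126)
w3 = Sw2 = (1327, 297, 1441)
Ratio at component: 1327 / 147 = 9.02721

9.02721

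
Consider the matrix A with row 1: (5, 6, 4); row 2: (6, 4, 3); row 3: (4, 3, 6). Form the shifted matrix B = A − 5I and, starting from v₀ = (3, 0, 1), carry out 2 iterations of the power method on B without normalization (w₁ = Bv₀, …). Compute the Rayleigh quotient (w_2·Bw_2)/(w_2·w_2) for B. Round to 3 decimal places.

5.979

B = A − 5I has rows (0, 6, 4); (6, -1, 3); (4, 3, 1)
w1 = Bv₀ = (4, 21, 13)
w2 = Bw1 = (178, 42, 92)
Bw2 = (620, 1302, 930)
w2·Bw2 = 250604; w2·w2 = 41912; μ ≈ 250604/41912 = 5.979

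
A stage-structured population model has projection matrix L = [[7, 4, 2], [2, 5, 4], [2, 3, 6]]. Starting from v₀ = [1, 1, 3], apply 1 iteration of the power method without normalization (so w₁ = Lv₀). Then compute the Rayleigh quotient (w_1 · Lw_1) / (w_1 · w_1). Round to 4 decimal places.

λ ≈ 11.5038

w1 = Lv₀ = (7·1 + 4·1 + 2·3; 2·1 + 5·1 + 4·3; 2·1 + 3·1 + 6·3) = (17, 19, 23)
Lw1 = (241, 221, 229)
w1·Lw1 = 17·241 + 19·221 + 23·229 = 13563; w1·w1 = 17·17 + 19·19 + 23·23 = 1179
λ ≈ 13563/1179 = 11.5038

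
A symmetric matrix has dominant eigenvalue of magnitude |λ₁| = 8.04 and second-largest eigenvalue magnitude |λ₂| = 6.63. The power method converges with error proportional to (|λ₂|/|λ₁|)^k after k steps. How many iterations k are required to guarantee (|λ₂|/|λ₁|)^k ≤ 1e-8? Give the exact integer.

96

|λ₂/λ₁| = 6.63/8.04 = 0.82463
Need k ≥ ln(1e-8) / ln(0.82463) = -18.4207 / -0.1928 ≈ 95.531
Smallest integer k satisfying the bound: 96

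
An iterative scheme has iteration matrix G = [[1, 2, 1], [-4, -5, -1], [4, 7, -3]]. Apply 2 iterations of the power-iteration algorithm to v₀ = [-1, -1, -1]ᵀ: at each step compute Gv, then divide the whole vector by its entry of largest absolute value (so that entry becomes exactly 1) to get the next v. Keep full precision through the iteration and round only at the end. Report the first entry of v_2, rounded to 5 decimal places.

Gv0 = (-4.000000, 10.000000, -8.000000); divide by 10.000000 → v1 = (-0.400000, 1.000000, -0.800000)
Gv1 = (0.800000, -2.600000, 7.800000); divide by 7.800000 → v2 = (0.102564, -0.333333, 1.000000)
Requested entry of v2: 8/78 = 0.10256

0.10256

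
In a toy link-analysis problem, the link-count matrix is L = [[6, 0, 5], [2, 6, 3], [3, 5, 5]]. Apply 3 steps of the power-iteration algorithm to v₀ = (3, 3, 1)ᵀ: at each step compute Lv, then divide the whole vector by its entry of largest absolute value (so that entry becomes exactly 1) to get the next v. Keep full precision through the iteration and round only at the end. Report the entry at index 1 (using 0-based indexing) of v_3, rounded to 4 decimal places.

Lv0 = (23.00000, 27.00000, 29.00000); divide by 29.00000 → v1 = (0.79310, 0.93103, 1.00000)
Lv1 = (9.75862, 10.17241, 12.03448); divide by 12.03448 → v2 = (0.81089, 0.84527, 1.00000)
Lv2 = (9.86533, 9.69341, 11.65903); divide by 11.65903 → v3 = (0.84615, 0.83141, 1.00000)
Requested entry of v3: 3383/4069 = 0.8314

0.8314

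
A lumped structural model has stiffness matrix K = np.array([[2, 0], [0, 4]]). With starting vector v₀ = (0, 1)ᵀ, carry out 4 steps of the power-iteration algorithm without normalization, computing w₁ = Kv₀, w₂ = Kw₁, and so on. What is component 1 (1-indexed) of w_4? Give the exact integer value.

0

w1 = Kv₀ = (0, 4)
w2 = Kw1 = (0, 16)
w3 = Kw2 = (0, 64)
w4 = Kw3 = (0, 256)
The requested component of w4 is 0.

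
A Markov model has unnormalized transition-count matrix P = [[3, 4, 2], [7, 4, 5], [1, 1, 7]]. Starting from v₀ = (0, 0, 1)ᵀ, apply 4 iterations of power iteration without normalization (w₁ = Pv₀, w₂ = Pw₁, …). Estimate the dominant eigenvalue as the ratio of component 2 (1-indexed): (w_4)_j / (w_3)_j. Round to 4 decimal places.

w1 = Pv₀ = (3·0 + 4·0 + 2·1; 7·0 + 4·0 + 5·1; 1·0 + 1·0 + 7·1) = (2, 5, 7)
w2 = Pw1 = (3·2 + 4·5 + 2·7; 7·2 + 4·5 + 5·7; 1·2 + 1·5 + 7·7) = (40, 69, 56)
w3 = Pw2 = (508, 836, 501)
w4 = Pw3 = (5870, 9405, 4851)
Ratio at component: 9405 / 836 = 11.2500

11.2500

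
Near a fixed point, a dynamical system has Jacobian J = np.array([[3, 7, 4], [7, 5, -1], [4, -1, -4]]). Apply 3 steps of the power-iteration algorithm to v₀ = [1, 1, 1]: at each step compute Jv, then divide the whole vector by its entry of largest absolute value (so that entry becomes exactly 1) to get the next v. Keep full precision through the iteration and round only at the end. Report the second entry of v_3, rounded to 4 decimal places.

0.9426

Jv0 = (14.00000, 11.00000, -1.00000); divide by 14.00000 → v1 = (1.00000, 0.78571, -0.07143)
Jv1 = (8.21429, 11.00000, 3.50000); divide by 11.00000 → v2 = (0.74675, 1.00000, 0.31818)
Jv2 = (10.51299, 9.90909, 0.71429); divide by 10.51299 → v3 = (1.00000, 0.94256, 0.06794)
Requested entry of v3: 1526/1619 = 0.9426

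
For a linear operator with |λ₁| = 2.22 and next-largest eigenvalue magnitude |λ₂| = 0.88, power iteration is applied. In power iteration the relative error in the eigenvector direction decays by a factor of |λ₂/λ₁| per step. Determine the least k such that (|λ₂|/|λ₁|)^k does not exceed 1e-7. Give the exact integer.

|λ₂/λ₁| = 0.88/2.22 = 0.39640
Need k ≥ ln(1e-7) / ln(0.39640) = -16.1181 / -0.9253 ≈ 17.419
Smallest integer k satisfying the bound: 18

18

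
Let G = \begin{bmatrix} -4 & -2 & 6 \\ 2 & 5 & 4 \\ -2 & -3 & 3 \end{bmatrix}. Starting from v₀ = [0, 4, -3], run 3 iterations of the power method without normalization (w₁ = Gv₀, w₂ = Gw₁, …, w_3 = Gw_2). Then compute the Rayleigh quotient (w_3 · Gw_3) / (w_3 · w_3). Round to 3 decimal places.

4.408

w1 = Gv₀ = (-26, 8, -21)
w2 = Gw1 = (-38, -96, -35)
w3 = Gw2 = (134, -696, 259)
Gw3 = (2410, -2176, 2597)
w3·Gw3 = 134·2410 + (-696)·(-2176) + 259·2597 = 2510059; w3·w3 = 134·134 + (-696)·(-696) + 259·259 = 569453
λ ≈ 2510059/569453 = 4.408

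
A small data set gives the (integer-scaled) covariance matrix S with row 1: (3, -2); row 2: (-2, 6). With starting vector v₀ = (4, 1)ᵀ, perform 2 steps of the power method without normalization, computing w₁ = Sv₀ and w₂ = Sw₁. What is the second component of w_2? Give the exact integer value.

w1 = Sv₀ = (3·4 + (-2)·1; (-2)·4 + 6·1) = (10, -2)
w2 = Sw1 = (3·10 + (-2)·(-2); (-2)·10 + 6·(-2)) = (34, -32)
The requested component of w2 is -32.

-32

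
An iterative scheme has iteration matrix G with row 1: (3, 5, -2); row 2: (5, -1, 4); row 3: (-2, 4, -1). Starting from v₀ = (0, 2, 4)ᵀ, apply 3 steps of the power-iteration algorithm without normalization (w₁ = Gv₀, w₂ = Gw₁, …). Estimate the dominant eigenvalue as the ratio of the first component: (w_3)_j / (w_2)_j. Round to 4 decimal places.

w1 = Gv₀ = (3·0 + 5·2 + (-2)·4; 5·0 + (-1)·2 + 4·4; (-2)·0 + 4·2 + (-1)·4) = (2, 14, 4)
w2 = Gw1 = (3·2 + 5·14 + (-2)·4; 5·2 + (-1)·14 + 4·4; (-2)·2 + 4·14 + (-1)·4) = (68, 12, 48)
w3 = Gw2 = (168, 520, -136)
Ratio at component: 168 / 68 = 2.4706

λ ≈ 2.4706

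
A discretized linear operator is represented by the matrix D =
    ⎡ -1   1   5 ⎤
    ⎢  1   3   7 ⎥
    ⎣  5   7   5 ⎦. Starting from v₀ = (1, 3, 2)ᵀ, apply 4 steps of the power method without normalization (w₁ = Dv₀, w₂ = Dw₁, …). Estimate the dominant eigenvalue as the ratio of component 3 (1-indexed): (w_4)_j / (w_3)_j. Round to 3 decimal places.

12.345

w1 = Dv₀ = (12, 24, 36)
w2 = Dw1 = (192, 336, 408)
w3 = Dw2 = (2184, 4056, 5352)
w4 = Dw3 = (28632, 51816, 66072)
Ratio at component: 66072 / 5352 = 12.345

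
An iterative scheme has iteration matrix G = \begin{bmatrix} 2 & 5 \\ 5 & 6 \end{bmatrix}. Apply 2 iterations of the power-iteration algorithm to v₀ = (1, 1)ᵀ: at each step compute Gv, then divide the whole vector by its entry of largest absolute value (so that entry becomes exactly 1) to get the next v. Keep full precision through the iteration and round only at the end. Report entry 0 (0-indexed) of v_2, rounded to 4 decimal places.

Gv0 = (7.00000, 11.00000); divide by 11.00000 → v1 = (0.63636, 1.00000)
Gv1 = (6.27273, 9.18182); divide by 9.18182 → v2 = (0.68317, 1.00000)
Requested entry of v2: 69/101 = 0.6832

0.6832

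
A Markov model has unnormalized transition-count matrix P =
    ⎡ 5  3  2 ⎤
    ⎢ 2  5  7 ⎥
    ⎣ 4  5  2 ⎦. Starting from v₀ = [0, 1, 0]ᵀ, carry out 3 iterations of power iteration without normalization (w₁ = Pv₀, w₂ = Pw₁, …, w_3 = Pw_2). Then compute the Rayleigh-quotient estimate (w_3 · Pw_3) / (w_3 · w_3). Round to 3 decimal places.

w1 = Pv₀ = (3, 5, 5)
w2 = Pw1 = (40, 66, 47)
w3 = Pw2 = (492, 739, 584)
Pw3 = (5845, 8767, 6831)
w3·Pw3 = 492·5845 + 739·8767 + 584·6831 = 13343857; w3·w3 = 492·492 + 739·739 + 584·584 = 1129241
λ ≈ 13343857/1129241 = 11.817

11.817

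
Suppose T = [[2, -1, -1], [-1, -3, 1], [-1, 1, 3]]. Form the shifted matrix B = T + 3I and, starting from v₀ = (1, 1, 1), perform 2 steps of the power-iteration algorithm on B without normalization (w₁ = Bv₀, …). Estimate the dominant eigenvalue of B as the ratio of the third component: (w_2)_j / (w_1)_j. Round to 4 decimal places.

5.5000

B = T + 3I has rows (5, -1, -1); (-1, 0, 1); (-1, 1, 6)
w1 = Bv₀ = (3, 0, 6)
w2 = Bw1 = (9, 3, 33)
Ratio: 33/6 = 5.5000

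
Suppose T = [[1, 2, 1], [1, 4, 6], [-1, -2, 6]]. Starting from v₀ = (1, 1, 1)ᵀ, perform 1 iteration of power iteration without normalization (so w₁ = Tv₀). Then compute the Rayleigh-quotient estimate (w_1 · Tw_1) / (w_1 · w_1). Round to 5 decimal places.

λ ≈ 5.60274

w1 = Tv₀ = (1·1 + 2·1 + 1·1; 1·1 + 4·1 + 6·1; (-1)·1 + (-2)·1 + 6·1) = (4, 11, 3)
Tw1 = (29, 66, -8)
w1·Tw1 = 4·29 + 11·66 + 3·(-8) = 818; w1·w1 = 4·4 + 11·11 + 3·3 = 146
λ ≈ 818/146 = 5.60274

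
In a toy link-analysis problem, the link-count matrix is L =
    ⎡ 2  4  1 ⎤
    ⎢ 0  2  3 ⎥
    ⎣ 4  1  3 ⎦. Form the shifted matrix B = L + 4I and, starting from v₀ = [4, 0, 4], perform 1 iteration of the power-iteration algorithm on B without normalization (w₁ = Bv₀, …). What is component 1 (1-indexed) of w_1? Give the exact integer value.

B = L + 4I has rows (6, 4, 1); (0, 6, 3); (4, 1, 7)
w1 = Bv₀ = (6·4 + 4·0 + 1·4; 0·4 + 6·0 + 3·4; 4·4 + 1·0 + 7·4) = (28, 12, 44)
Requested component of w1: 28

28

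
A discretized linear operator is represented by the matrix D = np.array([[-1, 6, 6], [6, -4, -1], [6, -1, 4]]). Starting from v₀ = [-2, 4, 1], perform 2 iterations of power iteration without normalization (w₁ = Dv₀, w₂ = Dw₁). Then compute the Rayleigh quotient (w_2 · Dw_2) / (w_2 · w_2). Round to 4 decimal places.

w1 = Dv₀ = (32, -29, -12)
w2 = Dw1 = (-278, 320, 173)
Dw2 = (3236, -3121, -1296)
w2·Dw2 = (-278)·3236 + 320·(-3121) + 173·(-1296) = -2122536; w2·w2 = (-278)·(-278) + 320·320 + 173·173 = 209613
λ ≈ -2122536/209613 = -10.1260

-10.1260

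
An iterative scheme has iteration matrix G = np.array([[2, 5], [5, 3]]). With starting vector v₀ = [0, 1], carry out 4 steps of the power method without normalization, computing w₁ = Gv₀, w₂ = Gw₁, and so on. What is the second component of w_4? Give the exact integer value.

1781

w1 = Gv₀ = (2·0 + 5·1; 5·0 + 3·1) = (5, 3)
w2 = Gw1 = (2·5 + 5·3; 5·5 + 3·3) = (25, 34)
w3 = Gw2 = (220, 227)
w4 = Gw3 = (1575, 1781)
The requested component of w4 is 1781.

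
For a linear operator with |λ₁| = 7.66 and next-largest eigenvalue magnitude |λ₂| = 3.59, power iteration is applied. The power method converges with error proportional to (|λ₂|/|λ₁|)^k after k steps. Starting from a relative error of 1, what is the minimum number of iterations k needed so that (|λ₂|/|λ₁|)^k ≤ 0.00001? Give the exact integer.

|λ₂/λ₁| = 3.59/7.66 = 0.46867
Need k ≥ ln(0.00001) / ln(0.46867) = -11.5129 / -0.7579 ≈ 15.191
Smallest integer k satisfying the bound: 16

16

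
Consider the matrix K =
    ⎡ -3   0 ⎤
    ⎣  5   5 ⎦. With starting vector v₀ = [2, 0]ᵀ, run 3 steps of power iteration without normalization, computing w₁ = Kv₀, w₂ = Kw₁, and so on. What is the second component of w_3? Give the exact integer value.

w1 = Kv₀ = (-6, 10)
w2 = Kw1 = (18, 20)
w3 = Kw2 = (-54, 190)
The requested component of w3 is 190.

190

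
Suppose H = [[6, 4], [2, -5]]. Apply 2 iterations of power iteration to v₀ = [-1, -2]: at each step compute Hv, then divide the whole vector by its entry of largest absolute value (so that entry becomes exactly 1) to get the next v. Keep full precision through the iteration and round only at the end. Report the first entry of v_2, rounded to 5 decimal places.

0.76471

Hv0 = (-14.000000, 8.000000); divide by -14.000000 → v1 = (1.000000, -0.571429)
Hv1 = (3.714286, 4.857143); divide by 4.857143 → v2 = (0.764706, 1.000000)
Requested entry of v2: -52/-68 = 0.76471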